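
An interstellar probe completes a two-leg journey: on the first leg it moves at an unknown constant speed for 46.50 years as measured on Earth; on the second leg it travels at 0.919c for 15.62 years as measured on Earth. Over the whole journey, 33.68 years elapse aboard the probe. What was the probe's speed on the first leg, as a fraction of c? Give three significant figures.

Leg 1: speed unknown; τ_1 = 46.50/γ_1.
Leg 2: γ = 1/√(1 − 0.919²) = 1/√0.1554 = 2.536; τ_2 = 15.62/2.536 = 6.158 years.
Total proper time: τ_1 + 6.158 = 33.68, so τ_1 = 33.68 − 6.158 = 27.52 years.
γ_1 = 46.50/27.52 = 1.690; β = √(1 − 1/γ²) = √0.6497.

β = 0.806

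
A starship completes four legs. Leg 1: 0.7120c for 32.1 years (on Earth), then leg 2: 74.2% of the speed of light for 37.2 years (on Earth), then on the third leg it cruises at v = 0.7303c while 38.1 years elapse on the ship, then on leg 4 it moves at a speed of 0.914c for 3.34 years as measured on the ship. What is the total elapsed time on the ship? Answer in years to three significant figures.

τ = 88.9 years

Leg 1: γ = 1/√(1 − 0.7120²) = 1/√0.4931 = 1.424; τ_1 = 32.1/1.424 = 22.54 years.
Leg 2: β = 0.742; γ = 1/√(1 − 0.742²) = 1/√0.4494 = 1.492; τ_2 = 37.2/1.492 = 24.94 years.
Leg 3: 38.1 years is already measured on the ship.
Leg 4: 3.34 years is already measured on the ship.
Total: 22.54 + 24.94 + 38.10 + 3.340 years.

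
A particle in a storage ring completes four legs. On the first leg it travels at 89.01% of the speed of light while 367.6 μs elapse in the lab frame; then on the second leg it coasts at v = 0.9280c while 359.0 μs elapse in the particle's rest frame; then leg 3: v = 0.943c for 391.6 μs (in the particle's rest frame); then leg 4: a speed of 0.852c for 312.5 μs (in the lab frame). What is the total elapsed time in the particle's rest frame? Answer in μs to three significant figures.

τ = 1080 μs

Leg 1: β = 0.8901; γ = 1/√(1 − 0.8901²) = 1/√0.2077 = 2.194; τ_1 = 367.6/2.194 = 167.5 μs.
Leg 2: 359.0 μs is already measured in the particle's rest frame.
Leg 3: 391.6 μs is already measured in the particle's rest frame.
Leg 4: γ = 1/√(1 − 0.852²) = 1/√0.2741 = 1.910; τ_4 = 312.5/1.910 = 163.6 μs.
Total: 167.5 + 359.0 + 391.6 + 163.6 μs.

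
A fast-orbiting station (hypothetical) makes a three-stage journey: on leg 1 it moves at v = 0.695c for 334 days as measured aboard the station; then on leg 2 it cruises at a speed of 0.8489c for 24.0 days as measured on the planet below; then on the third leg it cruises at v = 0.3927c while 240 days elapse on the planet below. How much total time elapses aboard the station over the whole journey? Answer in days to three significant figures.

τ = 567 days

Leg 1: 334 days is already measured aboard the station.
Leg 2: γ = 1/√(1 − 0.8489²) = 1/√0.2794 = 1.892; τ_2 = 24.0/1.892 = 12.69 days.
Leg 3: γ = 1/√(1 − 0.3927²) = 1/√0.8458 = 1.087; τ_3 = 240/1.087 = 220.7 days.
Total: 334.0 + 12.69 + 220.7 days.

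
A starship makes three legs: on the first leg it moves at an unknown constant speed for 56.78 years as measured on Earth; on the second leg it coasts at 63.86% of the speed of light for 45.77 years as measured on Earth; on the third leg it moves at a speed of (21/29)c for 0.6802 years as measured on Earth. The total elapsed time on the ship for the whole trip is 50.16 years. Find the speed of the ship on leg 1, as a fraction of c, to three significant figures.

Leg 1: speed unknown; τ_1 = 56.78/γ_1.
Leg 2: β = 0.6386; γ = 1/√(1 − 0.6386²) = 1/√0.5922 = 1.299; τ_2 = 45.77/1.299 = 35.22 years.
Leg 3: γ = 1/√(1 − (21/29)²) = 29/20 = 1.450; τ_3 = 0.6802/1.450 = 0.4691 years.
Total proper time: τ_1 + 35.22 + 0.4691 = 50.16, so τ_1 = 50.16 − 35.69 = 14.47 years.
γ_1 = 56.78/14.47 = 3.924; β = √(1 − 1/γ²) = √0.9351.

β = 0.967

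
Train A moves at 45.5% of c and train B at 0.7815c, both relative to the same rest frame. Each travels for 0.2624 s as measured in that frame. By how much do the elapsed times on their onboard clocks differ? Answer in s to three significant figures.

A: β = 0.455; γ = 1/√(1 − 0.455²) = 1/√0.7930 = 1.123; τ_A = 0.2624/1.123 = 0.2337 s.
B: γ = 1/√(1 − 0.7815²) = 1/√0.3893 = 1.603; τ_B = 0.2624/1.603 = 0.1637 s.

|τ_A − τ_B| = 0.0700 s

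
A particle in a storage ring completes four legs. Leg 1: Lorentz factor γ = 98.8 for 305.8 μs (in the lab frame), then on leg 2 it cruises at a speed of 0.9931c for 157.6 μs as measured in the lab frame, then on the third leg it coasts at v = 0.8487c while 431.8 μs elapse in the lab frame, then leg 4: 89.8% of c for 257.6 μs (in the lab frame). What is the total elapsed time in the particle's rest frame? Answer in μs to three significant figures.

τ = 363 μs

Leg 1: γ = 98.8; τ_1 = 305.8/98.80 = 3.095 μs.
Leg 2: γ = 1/√(1 − 0.9931²) = 1/√0.01375 = 8.527; τ_2 = 157.6/8.527 = 18.48 μs.
Leg 3: γ = 1/√(1 − 0.8487²) = 1/√0.2797 = 1.891; τ_3 = 431.8/1.891 = 228.4 μs.
Leg 4: β = 0.898; γ = 1/√(1 − 0.898²) = 1/√0.1936 = 2.273; τ_4 = 257.6/2.273 = 113.3 μs.
Total: 3.095 + 18.48 + 228.4 + 113.3 μs.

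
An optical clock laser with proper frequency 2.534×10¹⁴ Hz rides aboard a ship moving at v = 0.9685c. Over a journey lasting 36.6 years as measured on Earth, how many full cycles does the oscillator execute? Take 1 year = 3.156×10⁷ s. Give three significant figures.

γ = 1/√(1 − 0.9685²) = 1/√0.06201 = 4.016
The oscillator's own cycle count is N = f × τ where τ is the proper time on the ship. τ = Δt/γ = 36.6/4.016 = 9.114 years = 2.876×10⁸ s.
N = 2.534×10¹⁴ × 2.876×10⁸ = 7.289×10²².

N = 7.29×10²²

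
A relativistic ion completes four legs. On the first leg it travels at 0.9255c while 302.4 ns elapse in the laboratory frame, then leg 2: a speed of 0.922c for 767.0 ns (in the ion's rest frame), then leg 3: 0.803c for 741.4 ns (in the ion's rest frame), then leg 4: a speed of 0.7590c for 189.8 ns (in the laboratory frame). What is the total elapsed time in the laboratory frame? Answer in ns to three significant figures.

Leg 1: 302.4 ns is already measured in the laboratory frame.
Leg 2: γ = 1/√(1 − 0.922²) = 1/√0.1499 = 2.583; Δt_2 = 2.583 × 767.0 = 1981 ns.
Leg 3: γ = 1/√(1 − 0.803²) = 1/√0.3552 = 1.678; Δt_3 = 1.678 × 741.4 = 1244 ns.
Leg 4: 189.8 ns is already measured in the laboratory frame.
Total: 302.4 + 1981 + 1244 + 189.8 ns.

Δt = 3720 ns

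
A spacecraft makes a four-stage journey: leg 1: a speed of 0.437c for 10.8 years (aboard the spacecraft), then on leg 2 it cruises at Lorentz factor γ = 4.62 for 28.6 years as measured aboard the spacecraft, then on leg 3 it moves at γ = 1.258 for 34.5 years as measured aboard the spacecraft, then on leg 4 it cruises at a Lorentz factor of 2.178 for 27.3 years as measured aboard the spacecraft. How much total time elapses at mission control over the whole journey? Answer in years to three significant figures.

Leg 1: γ = 1/√(1 − 0.437²) = 1/√0.8090 = 1.112; Δt_1 = 1.112 × 10.8 = 12.01 years.
Leg 2: γ = 4.62; Δt_2 = 4.620 × 28.6 = 132.1 years.
Leg 3: γ = 1.258; Δt_3 = 1.258 × 34.5 = 43.40 years.
Leg 4: γ = 2.178; Δt_4 = 2.178 × 27.3 = 59.46 years.
Total: 12.01 + 132.1 + 43.40 + 59.46 years.

Δt = 247 years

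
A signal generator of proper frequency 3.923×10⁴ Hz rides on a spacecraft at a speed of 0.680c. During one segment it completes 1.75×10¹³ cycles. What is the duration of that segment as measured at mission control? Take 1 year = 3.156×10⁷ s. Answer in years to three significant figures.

Δt = 19.3 years

γ = 1/√(1 − 0.680²) = 1/√0.5376 = 1.364
Proper time for N cycles: τ = N/f = 1.75×10¹³/(3.923×10⁴) = 4.461×10⁸ s = 14.13 years.
Lab-frame duration Δt = γτ = 1.364 × 14.13 = 19.28 years.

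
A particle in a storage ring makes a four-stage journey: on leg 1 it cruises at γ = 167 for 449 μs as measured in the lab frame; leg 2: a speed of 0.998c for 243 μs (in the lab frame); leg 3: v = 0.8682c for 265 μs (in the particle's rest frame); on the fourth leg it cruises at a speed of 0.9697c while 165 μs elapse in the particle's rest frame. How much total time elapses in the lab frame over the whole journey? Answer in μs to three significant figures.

Leg 1: 449 μs is already measured in the lab frame.
Leg 2: 243 μs is already measured in the lab frame.
Leg 3: γ = 1/√(1 − 0.8682²) = 1/√0.2462 = 2.015; Δt_3 = 2.015 × 265 = 534.0 μs.
Leg 4: γ = 1/√(1 − 0.9697²) = 1/√0.05968 = 4.093; Δt_4 = 4.093 × 165 = 675.4 μs.
Total: 449.0 + 243.0 + 534.0 + 675.4 μs.

Δt = 1900 μs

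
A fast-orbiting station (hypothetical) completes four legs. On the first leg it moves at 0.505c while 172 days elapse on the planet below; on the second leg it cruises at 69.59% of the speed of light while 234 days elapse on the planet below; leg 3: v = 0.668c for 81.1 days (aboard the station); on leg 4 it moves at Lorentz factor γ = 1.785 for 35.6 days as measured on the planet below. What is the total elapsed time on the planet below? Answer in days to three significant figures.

Leg 1: 172 days is already measured on the planet below.
Leg 2: 234 days is already measured on the planet below.
Leg 3: γ = 1/√(1 − 0.668²) = 1/√0.5538 = 1.344; Δt_3 = 1.344 × 81.1 = 109.0 days.
Leg 4: 35.6 days is already measured on the planet below.
Total: 172.0 + 234.0 + 109.0 + 35.60 days.

Δt = 551 days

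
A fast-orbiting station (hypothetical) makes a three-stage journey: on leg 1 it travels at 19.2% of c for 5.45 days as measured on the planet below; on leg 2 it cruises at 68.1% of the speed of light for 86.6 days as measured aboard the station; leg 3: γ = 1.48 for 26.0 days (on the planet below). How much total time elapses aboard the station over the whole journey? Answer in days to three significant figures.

τ = 110 days

Leg 1: β = 0.192; γ = 1/√(1 − 0.192²) = 1/√0.9631 = 1.019; τ_1 = 5.45/1.019 = 5.349 days.
Leg 2: 86.6 days is already measured aboard the station.
Leg 3: γ = 1.48; τ_3 = 26.0/1.480 = 17.57 days.
Total: 5.349 + 86.60 + 17.57 days.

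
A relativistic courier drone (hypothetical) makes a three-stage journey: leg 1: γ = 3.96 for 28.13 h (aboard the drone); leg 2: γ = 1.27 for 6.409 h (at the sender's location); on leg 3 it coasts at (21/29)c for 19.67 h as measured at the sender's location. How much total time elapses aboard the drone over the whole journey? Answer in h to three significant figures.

τ = 46.7 h

Leg 1: 28.13 h is already measured aboard the drone.
Leg 2: γ = 1.27; τ_2 = 6.409/1.270 = 5.046 h.
Leg 3: γ = 1/√(1 − (21/29)²) = 29/20 = 1.450; τ_3 = 19.67/1.450 = 13.57 h.
Total: 28.13 + 5.046 + 13.57 h.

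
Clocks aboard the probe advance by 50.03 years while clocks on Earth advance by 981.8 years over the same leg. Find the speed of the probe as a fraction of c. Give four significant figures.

The proper time is measured aboard the probe (both events occur at the probe's location); Δt is measured on Earth. γ = Δt/τ = 981.8/50.03 = 19.62.
β = √(1 − 1/γ²) = √(1 − 0.002597) = √0.9974

β = 0.9987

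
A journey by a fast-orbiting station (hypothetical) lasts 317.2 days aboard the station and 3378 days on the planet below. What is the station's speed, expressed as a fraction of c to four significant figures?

β = 0.9956

The proper time is measured aboard the station (both events occur at the station's location); Δt is measured on the planet below. γ = Δt/τ = 3378/317.2 = 10.65.
β = √(1 − 1/γ²) = √(1 − 0.008818) = √0.9912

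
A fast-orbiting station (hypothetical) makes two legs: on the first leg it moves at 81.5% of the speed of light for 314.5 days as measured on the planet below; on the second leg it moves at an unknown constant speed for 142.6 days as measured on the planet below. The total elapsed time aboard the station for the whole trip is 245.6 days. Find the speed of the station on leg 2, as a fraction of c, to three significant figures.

β = 0.896

Leg 1: β = 0.815; γ = 1/√(1 − 0.815²) = 1/√0.3358 = 1.726; τ_1 = 314.5/1.726 = 182.2 days.
Leg 2: speed unknown; τ_2 = 142.6/γ_2.
Total proper time: 182.2 + τ_2 = 245.6, so τ_2 = 245.6 − 182.2 = 63.36 days.
γ_2 = 142.6/63.36 = 2.251; β = √(1 − 1/γ²) = √0.8026.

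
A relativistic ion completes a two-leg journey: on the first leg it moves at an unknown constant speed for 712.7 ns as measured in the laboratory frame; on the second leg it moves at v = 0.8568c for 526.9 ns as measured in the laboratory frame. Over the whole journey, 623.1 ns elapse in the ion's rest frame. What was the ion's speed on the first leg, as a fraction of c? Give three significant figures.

β = 0.870

Leg 1: speed unknown; τ_1 = 712.7/γ_1.
Leg 2: γ = 1/√(1 − 0.8568²) = 1/√0.2659 = 1.939; τ_2 = 526.9/1.939 = 271.7 ns.
Total proper time: τ_1 + 271.7 = 623.1, so τ_1 = 623.1 − 271.7 = 351.4 ns.
γ_1 = 712.7/351.4 = 2.028; β = √(1 − 1/γ²) = √0.7569.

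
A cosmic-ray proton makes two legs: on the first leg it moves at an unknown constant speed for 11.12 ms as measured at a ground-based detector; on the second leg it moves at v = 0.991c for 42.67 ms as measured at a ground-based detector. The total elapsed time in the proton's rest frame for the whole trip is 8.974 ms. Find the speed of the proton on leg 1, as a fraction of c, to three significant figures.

β = 0.956

Leg 1: speed unknown; τ_1 = 11.12/γ_1.
Leg 2: γ = 1/√(1 − 0.991²) = 1/√0.01792 = 7.470; τ_2 = 42.67/7.470 = 5.712 ms.
Total proper time: τ_1 + 5.712 = 8.974, so τ_1 = 8.974 − 5.712 = 3.262 ms.
γ_1 = 11.12/3.262 = 3.409; β = √(1 − 1/γ²) = √0.9139.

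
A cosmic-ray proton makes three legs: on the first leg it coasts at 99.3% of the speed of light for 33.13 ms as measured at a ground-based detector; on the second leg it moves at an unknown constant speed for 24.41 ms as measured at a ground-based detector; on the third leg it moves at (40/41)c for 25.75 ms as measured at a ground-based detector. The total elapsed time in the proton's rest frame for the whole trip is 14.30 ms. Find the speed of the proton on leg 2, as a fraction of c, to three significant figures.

β = 0.981

Leg 1: β = 0.993; γ = 1/√(1 − 0.993²) = 1/√0.01395 = 8.466; τ_1 = 33.13/8.466 = 3.913 ms.
Leg 2: speed unknown; τ_2 = 24.41/γ_2.
Leg 3: γ = 1/√(1 − (40/41)²) = 41/9 ≈ 4.556; τ_3 = 25.75/4.556 = 5.652 ms.
Total proper time: 3.913 + τ_2 + 5.652 = 14.30, so τ_2 = 14.30 − 9.566 = 4.734 ms.
γ_2 = 24.41/4.734 = 5.156; β = √(1 − 1/γ²) = √0.9624.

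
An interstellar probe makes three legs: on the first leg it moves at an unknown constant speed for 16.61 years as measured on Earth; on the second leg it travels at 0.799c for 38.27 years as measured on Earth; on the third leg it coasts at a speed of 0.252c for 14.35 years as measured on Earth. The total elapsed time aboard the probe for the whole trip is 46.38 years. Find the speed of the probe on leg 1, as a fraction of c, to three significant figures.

β = 0.821

Leg 1: speed unknown; τ_1 = 16.61/γ_1.
Leg 2: γ = 1/√(1 − 0.799²) = 1/√0.3616 = 1.663; τ_2 = 38.27/1.663 = 23.01 years.
Leg 3: γ = 1/√(1 − 0.252²) = 1/√0.9365 = 1.033; τ_3 = 14.35/1.033 = 13.89 years.
Total proper time: τ_1 + 23.01 + 13.89 = 46.38, so τ_1 = 46.38 − 36.90 = 9.480 years.
γ_1 = 16.61/9.480 = 1.752; β = √(1 − 1/γ²) = √0.6742.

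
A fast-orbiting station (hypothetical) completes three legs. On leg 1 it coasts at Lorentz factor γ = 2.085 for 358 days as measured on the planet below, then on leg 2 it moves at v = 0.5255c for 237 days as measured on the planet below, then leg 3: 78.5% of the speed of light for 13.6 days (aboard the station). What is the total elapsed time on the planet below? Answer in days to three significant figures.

Δt = 617 days

Leg 1: 358 days is already measured on the planet below.
Leg 2: 237 days is already measured on the planet below.
Leg 3: β = 0.785; γ = 1/√(1 − 0.785²) = 1/√0.3838 = 1.614; Δt_3 = 1.614 × 13.6 = 21.95 days.
Total: 358.0 + 237.0 + 21.95 days.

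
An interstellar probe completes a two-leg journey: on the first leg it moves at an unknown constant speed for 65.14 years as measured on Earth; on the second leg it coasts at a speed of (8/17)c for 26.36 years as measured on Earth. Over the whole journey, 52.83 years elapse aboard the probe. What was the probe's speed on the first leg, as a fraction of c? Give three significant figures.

β = 0.891

Leg 1: speed unknown; τ_1 = 65.14/γ_1.
Leg 2: γ = 1/√(1 − (8/17)²) = 17/15 ≈ 1.133; τ_2 = 26.36/1.133 = 23.26 years.
Total proper time: τ_1 + 23.26 = 52.83, so τ_1 = 52.83 − 23.26 = 29.57 years.
γ_1 = 65.14/29.57 = 2.203; β = √(1 − 1/γ²) = √0.7939.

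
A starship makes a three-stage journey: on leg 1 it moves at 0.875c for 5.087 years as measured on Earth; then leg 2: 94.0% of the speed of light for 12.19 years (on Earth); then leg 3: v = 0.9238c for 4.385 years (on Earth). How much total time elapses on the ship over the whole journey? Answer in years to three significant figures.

τ = 8.30 years

Leg 1: γ = 1/√(1 − 0.875²) = 1/√0.2344 = 2.066; τ_1 = 5.087/2.066 = 2.463 years.
Leg 2: β = 0.940; γ = 1/√(1 − 0.940²) = 1/√0.1164 = 2.931; τ_2 = 12.19/2.931 = 4.159 years.
Leg 3: γ = 1/√(1 − 0.9238²) = 1/√0.1466 = 2.612; τ_3 = 4.385/2.612 = 1.679 years.
Total: 2.463 + 4.159 + 1.679 years.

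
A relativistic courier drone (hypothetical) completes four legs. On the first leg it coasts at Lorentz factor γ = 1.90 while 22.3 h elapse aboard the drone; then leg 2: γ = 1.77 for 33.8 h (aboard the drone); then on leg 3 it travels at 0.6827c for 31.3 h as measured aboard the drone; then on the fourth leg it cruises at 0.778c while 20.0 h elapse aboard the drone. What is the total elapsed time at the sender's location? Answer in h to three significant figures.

Leg 1: γ = 1.90; Δt_1 = 1.900 × 22.3 = 42.37 h.
Leg 2: γ = 1.77; Δt_2 = 1.770 × 33.8 = 59.83 h.
Leg 3: γ = 1/√(1 − 0.6827²) = 1/√0.5339 = 1.369; Δt_3 = 1.369 × 31.3 = 42.84 h.
Leg 4: γ = 1/√(1 − 0.778²) = 1/√0.3947 = 1.592; Δt_4 = 1.592 × 20.0 = 31.83 h.
Total: 42.37 + 59.83 + 42.84 + 31.83 h.

Δt = 177 h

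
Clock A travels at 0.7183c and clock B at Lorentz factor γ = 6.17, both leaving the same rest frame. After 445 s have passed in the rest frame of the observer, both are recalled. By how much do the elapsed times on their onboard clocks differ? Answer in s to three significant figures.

|τ_A − τ_B| = 237 s

A: γ = 1/√(1 − 0.7183²) = 1/√0.4840 = 1.437; τ_A = 445/1.437 = 309.6 s.
B: γ = 6.17; τ_B = 445/6.170 = 72.12 s.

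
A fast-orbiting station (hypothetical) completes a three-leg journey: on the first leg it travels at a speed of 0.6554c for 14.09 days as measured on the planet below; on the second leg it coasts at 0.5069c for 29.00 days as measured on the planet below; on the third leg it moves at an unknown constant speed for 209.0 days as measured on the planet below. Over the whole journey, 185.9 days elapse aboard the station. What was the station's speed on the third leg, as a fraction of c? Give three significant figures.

β = 0.695

Leg 1: γ = 1/√(1 − 0.6554²) = 1/√0.5705 = 1.324; τ_1 = 14.09/1.324 = 10.64 days.
Leg 2: γ = 1/√(1 − 0.5069²) = 1/√0.7431 = 1.160; τ_2 = 29.00/1.160 = 25.00 days.
Leg 3: speed unknown; τ_3 = 209.0/γ_3.
Total proper time: 10.64 + 25.00 + τ_3 = 185.9, so τ_3 = 185.9 − 35.64 = 150.3 days.
γ_3 = 209.0/150.3 = 1.391; β = √(1 − 1/γ²) = √0.4831.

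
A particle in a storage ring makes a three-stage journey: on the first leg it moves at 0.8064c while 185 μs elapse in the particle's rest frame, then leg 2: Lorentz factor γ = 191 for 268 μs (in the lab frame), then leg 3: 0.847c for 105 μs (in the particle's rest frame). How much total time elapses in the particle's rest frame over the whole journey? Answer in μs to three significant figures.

τ = 291 μs

Leg 1: 185 μs is already measured in the particle's rest frame.
Leg 2: γ = 191; τ_2 = 268/191.0 = 1.403 μs.
Leg 3: 105 μs is already measured in the particle's rest frame.
Total: 185.0 + 1.403 + 105.0 μs.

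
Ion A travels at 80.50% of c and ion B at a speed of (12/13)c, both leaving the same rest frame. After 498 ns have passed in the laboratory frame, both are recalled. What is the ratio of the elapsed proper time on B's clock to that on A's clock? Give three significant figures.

τ_B/τ_A = 0.648

A: β = 0.8050; γ = 1/√(1 − 0.8050²) = 1/√0.3520 = 1.686. B: γ = 1/√(1 − (12/13)²) = 13/5 = 2.600.
τ_A/τ_B = γ_B/γ_A = 2.600/1.686 = 1.543, so τ_B/τ_A = 0.6483.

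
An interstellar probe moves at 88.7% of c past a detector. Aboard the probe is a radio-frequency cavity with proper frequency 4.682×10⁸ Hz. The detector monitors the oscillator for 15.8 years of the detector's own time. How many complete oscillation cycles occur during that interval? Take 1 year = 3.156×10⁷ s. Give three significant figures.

N = 1.08×10¹⁷

β = 0.887; γ = 1/√(1 − 0.887²) = 1/√0.2132 = 2.166
During 15.8 years of lab time, the oscillator's proper time advances by τ = Δt/γ = 15.8/2.166 = 7.296 years = 2.303×10⁸ s.
N = f × τ = 4.682×10⁸ × 2.303×10⁸ = 1.078×10¹⁷.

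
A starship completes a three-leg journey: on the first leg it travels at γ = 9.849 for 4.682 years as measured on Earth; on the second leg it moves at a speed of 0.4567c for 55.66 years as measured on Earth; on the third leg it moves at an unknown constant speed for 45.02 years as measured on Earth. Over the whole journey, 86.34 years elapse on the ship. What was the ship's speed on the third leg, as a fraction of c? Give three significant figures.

Leg 1: γ = 9.849; τ_1 = 4.682/9.849 = 0.4754 years.
Leg 2: γ = 1/√(1 − 0.4567²) = 1/√0.7914 = 1.124; τ_2 = 55.66/1.124 = 49.52 years.
Leg 3: speed unknown; τ_3 = 45.02/γ_3.
Total proper time: 0.4754 + 49.52 + τ_3 = 86.34, so τ_3 = 86.34 − 49.99 = 36.35 years.
γ_3 = 45.02/36.35 = 1.239; β = √(1 − 1/γ²) = √0.3481.

β = 0.590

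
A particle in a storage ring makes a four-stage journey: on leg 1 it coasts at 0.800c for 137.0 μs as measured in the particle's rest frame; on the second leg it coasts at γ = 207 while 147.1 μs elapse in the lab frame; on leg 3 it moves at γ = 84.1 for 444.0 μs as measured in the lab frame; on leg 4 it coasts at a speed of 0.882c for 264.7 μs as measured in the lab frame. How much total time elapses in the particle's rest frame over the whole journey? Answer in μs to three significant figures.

τ = 268 μs

Leg 1: 137.0 μs is already measured in the particle's rest frame.
Leg 2: γ = 207; τ_2 = 147.1/207.0 = 0.7106 μs.
Leg 3: γ = 84.1; τ_3 = 444.0/84.10 = 5.279 μs.
Leg 4: γ = 1/√(1 − 0.882²) = 1/√0.2221 = 2.122; τ_4 = 264.7/2.122 = 124.7 μs.
Total: 137.0 + 0.7106 + 5.279 + 124.7 μs.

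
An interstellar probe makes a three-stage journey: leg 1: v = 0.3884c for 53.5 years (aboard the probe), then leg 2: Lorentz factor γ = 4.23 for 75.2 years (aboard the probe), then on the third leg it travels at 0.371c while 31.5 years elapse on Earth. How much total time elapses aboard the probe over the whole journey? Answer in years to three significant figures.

Leg 1: 53.5 years is already measured aboard the probe.
Leg 2: 75.2 years is already measured aboard the probe.
Leg 3: γ = 1/√(1 − 0.371²) = 1/√0.8624 = 1.077; τ_3 = 31.5/1.077 = 29.25 years.
Total: 53.50 + 75.20 + 29.25 years.

τ = 158 years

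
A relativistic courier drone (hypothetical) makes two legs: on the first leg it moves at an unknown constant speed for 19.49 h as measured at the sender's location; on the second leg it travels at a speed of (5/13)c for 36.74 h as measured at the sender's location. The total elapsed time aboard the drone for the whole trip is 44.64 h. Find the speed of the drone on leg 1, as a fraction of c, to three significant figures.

β = 0.835

Leg 1: speed unknown; τ_1 = 19.49/γ_1.
Leg 2: γ = 1/√(1 − (5/13)²) = 13/12 ≈ 1.083; τ_2 = 36.74/1.083 = 33.91 h.
Total proper time: τ_1 + 33.91 = 44.64, so τ_1 = 44.64 − 33.91 = 10.73 h.
γ_1 = 19.49/10.73 = 1.817; β = √(1 − 1/γ²) = √0.6971.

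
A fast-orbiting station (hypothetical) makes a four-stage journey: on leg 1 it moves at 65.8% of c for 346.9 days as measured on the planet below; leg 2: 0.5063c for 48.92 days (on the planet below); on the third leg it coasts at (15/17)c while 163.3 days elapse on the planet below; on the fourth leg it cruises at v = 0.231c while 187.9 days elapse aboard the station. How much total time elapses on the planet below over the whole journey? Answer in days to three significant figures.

Leg 1: 346.9 days is already measured on the planet below.
Leg 2: 48.92 days is already measured on the planet below.
Leg 3: 163.3 days is already measured on the planet below.
Leg 4: γ = 1/√(1 − 0.231²) = 1/√0.9466 = 1.028; Δt_4 = 1.028 × 187.9 = 193.1 days.
Total: 346.9 + 48.92 + 163.3 + 193.1 days.

Δt = 752 days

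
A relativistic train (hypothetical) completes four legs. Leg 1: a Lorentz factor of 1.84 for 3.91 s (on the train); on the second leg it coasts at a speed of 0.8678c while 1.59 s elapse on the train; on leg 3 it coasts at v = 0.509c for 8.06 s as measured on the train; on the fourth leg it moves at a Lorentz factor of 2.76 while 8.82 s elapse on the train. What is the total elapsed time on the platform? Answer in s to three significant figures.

Δt = 44.1 s

Leg 1: γ = 1.84; Δt_1 = 1.840 × 3.91 = 7.194 s.
Leg 2: γ = 1/√(1 − 0.8678²) = 1/√0.2469 = 2.012; Δt_2 = 2.012 × 1.59 = 3.200 s.
Leg 3: γ = 1/√(1 − 0.509²) = 1/√0.7409 = 1.162; Δt_3 = 1.162 × 8.06 = 9.364 s.
Leg 4: γ = 2.76; Δt_4 = 2.760 × 8.82 = 24.34 s.
Total: 7.194 + 3.200 + 9.364 + 24.34 s.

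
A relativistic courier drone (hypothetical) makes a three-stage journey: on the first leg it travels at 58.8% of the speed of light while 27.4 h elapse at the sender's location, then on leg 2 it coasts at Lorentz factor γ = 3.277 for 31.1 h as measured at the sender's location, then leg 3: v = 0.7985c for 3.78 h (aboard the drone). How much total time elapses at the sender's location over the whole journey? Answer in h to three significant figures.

Δt = 64.8 h

Leg 1: 27.4 h is already measured at the sender's location.
Leg 2: 31.1 h is already measured at the sender's location.
Leg 3: γ = 1/√(1 − 0.7985²) = 1/√0.3624 = 1.661; Δt_3 = 1.661 × 3.78 = 6.279 h.
Total: 27.40 + 31.10 + 6.279 h.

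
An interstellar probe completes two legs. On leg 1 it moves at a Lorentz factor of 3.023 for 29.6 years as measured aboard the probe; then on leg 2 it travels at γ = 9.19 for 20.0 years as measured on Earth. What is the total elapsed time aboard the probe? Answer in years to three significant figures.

τ = 31.8 years

Leg 1: 29.6 years is already measured aboard the probe.
Leg 2: γ = 9.19; τ_2 = 20.0/9.190 = 2.176 years.
Total: 29.60 + 2.176 years.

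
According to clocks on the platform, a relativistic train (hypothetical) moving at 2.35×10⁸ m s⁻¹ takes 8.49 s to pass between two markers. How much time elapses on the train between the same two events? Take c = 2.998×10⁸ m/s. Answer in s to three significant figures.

τ = 5.27 s

β = 2.35×10⁸/2.998×10⁸ = 0.7839; γ = 1/√(1 − 0.7839²) = 1.610
The interval measured on the platform is the dilated one; the clock on the train measures the proper time τ = Δt/γ = 8.49/1.610 s.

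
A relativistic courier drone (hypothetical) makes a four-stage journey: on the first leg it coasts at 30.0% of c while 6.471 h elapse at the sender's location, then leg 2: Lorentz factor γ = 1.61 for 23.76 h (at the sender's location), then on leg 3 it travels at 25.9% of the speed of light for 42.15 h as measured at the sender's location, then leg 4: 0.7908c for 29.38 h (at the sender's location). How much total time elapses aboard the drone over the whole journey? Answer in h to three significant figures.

τ = 79.6 h

Leg 1: β = 0.300; γ = 1/√(1 − 0.300²) = 1/√0.9100 = 1.048; τ_1 = 6.471/1.048 = 6.173 h.
Leg 2: γ = 1.61; τ_2 = 23.76/1.610 = 14.76 h.
Leg 3: β = 0.259; γ = 1/√(1 − 0.259²) = 1/√0.9329 = 1.035; τ_3 = 42.15/1.035 = 40.71 h.
Leg 4: γ = 1/√(1 − 0.7908²) = 1/√0.3746 = 1.634; τ_4 = 29.38/1.634 = 17.98 h.
Total: 6.173 + 14.76 + 40.71 + 17.98 h.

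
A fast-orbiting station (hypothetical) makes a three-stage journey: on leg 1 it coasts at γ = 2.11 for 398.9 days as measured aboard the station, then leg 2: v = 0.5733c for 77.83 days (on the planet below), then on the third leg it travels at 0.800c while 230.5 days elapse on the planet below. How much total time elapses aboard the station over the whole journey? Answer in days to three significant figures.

τ = 601 days

Leg 1: 398.9 days is already measured aboard the station.
Leg 2: γ = 1/√(1 − 0.5733²) = 1/√0.6713 = 1.220; τ_2 = 77.83/1.220 = 63.77 days.
Leg 3: γ = 1/√(1 − 0.800²) = 5/3 ≈ 1.667; τ_3 = 230.5/1.667 = 138.3 days.
Total: 398.9 + 63.77 + 138.3 days.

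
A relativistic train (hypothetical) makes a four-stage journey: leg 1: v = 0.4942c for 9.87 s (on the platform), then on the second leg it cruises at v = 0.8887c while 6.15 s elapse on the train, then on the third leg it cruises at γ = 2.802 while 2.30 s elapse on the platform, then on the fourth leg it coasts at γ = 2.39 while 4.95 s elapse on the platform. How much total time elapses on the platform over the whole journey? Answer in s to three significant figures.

Leg 1: 9.87 s is already measured on the platform.
Leg 2: γ = 1/√(1 − 0.8887²) = 1/√0.2102 = 2.181; Δt_2 = 2.181 × 6.15 = 13.41 s.
Leg 3: 2.30 s is already measured on the platform.
Leg 4: 4.95 s is already measured on the platform.
Total: 9.870 + 13.41 + 2.300 + 4.950 s.

Δt = 30.5 s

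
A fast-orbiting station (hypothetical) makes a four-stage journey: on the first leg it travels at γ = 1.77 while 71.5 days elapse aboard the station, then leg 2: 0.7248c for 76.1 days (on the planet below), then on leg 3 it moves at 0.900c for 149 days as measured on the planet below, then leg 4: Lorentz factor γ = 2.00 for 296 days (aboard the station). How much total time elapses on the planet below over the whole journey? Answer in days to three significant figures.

Δt = 944 days

Leg 1: γ = 1.77; Δt_1 = 1.770 × 71.5 = 126.6 days.
Leg 2: 76.1 days is already measured on the planet below.
Leg 3: 149 days is already measured on the planet below.
Leg 4: γ = 2.00; Δt_4 = 2.000 × 296 = 592.0 days.
Total: 126.6 + 76.10 + 149.0 + 592.0 days.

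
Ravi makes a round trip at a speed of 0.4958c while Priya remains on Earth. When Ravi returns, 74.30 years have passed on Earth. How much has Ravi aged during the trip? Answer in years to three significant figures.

τ = 64.5 years

γ = 1/√(1 − 0.4958²) = 1/√0.7542 = 1.151
Ravi's clock measures proper time along the trip: τ = Δt/γ = 74.30/1.151 years.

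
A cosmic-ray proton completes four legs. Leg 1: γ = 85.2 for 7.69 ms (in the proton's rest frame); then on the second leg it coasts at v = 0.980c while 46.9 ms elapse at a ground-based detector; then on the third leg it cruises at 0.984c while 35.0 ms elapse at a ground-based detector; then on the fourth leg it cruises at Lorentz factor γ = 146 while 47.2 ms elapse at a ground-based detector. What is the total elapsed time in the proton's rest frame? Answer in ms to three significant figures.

τ = 23.6 ms

Leg 1: 7.69 ms is already measured in the proton's rest frame.
Leg 2: γ = 1/√(1 − 0.980²) = 1/√0.03960 = 5.025; τ_2 = 46.9/5.025 = 9.333 ms.
Leg 3: γ = 1/√(1 − 0.984²) = 1/√0.03174 = 5.613; τ_3 = 35.0/5.613 = 6.236 ms.
Leg 4: γ = 146; τ_4 = 47.2/146.0 = 0.3233 ms.
Total: 7.690 + 9.333 + 6.236 + 0.3233 ms.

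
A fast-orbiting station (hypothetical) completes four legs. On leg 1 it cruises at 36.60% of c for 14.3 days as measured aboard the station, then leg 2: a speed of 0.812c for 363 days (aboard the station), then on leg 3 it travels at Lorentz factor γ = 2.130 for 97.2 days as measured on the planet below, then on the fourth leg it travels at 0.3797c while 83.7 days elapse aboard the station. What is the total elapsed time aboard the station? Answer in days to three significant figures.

Leg 1: 14.3 days is already measured aboard the station.
Leg 2: 363 days is already measured aboard the station.
Leg 3: γ = 2.130; τ_3 = 97.2/2.130 = 45.63 days.
Leg 4: 83.7 days is already measured aboard the station.
Total: 14.30 + 363.0 + 45.63 + 83.70 days.

τ = 507 days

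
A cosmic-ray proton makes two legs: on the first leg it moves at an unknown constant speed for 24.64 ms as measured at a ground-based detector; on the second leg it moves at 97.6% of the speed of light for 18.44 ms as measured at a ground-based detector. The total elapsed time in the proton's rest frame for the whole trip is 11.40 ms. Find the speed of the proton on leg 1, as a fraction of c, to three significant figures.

Leg 1: speed unknown; τ_1 = 24.64/γ_1.
Leg 2: β = 0.976; γ = 1/√(1 − 0.976²) = 1/√0.04742 = 4.592; τ_2 = 18.44/4.592 = 4.016 ms.
Total proper time: τ_1 + 4.016 = 11.40, so τ_1 = 11.40 − 4.016 = 7.384 ms.
γ_1 = 24.64/7.384 = 3.337; β = √(1 − 1/γ²) = √0.9102.

β = 0.954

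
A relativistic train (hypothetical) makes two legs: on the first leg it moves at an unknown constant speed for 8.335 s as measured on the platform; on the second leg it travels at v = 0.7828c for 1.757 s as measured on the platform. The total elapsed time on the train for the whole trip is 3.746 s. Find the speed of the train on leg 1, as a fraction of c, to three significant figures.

Leg 1: speed unknown; τ_1 = 8.335/γ_1.
Leg 2: γ = 1/√(1 − 0.7828²) = 1/√0.3872 = 1.607; τ_2 = 1.757/1.607 = 1.093 s.
Total proper time: τ_1 + 1.093 = 3.746, so τ_1 = 3.746 − 1.093 = 2.653 s.
γ_1 = 8.335/2.653 = 3.142; β = √(1 − 1/γ²) = √0.8987.

β = 0.948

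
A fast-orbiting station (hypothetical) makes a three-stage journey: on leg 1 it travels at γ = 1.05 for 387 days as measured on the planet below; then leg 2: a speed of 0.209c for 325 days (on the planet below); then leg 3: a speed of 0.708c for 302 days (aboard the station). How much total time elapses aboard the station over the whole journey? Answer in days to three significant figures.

Leg 1: γ = 1.05; τ_1 = 387/1.050 = 368.6 days.
Leg 2: γ = 1/√(1 − 0.209²) = 1/√0.9563 = 1.023; τ_2 = 325/1.023 = 317.8 days.
Leg 3: 302 days is already measured aboard the station.
Total: 368.6 + 317.8 + 302.0 days.

τ = 988 days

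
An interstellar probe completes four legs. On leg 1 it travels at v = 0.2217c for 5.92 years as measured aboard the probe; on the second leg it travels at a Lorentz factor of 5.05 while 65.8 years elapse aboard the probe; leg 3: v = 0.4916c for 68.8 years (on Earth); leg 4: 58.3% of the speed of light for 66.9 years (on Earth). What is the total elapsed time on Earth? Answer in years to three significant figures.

Δt = 474 years

Leg 1: γ = 1/√(1 − 0.2217²) = 1/√0.9508 = 1.026; Δt_1 = 1.026 × 5.92 = 6.071 years.
Leg 2: γ = 5.05; Δt_2 = 5.050 × 65.8 = 332.3 years.
Leg 3: 68.8 years is already measured on Earth.
Leg 4: 66.9 years is already measured on Earth.
Total: 6.071 + 332.3 + 68.80 + 66.90 years.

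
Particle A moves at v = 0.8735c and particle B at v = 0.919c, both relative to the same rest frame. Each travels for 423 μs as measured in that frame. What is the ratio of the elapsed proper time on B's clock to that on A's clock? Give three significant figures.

A: γ = 1/√(1 − 0.8735²) = 1/√0.2370 = 2.054. B: γ = 1/√(1 − 0.919²) = 1/√0.1554 = 2.536.
τ_A/τ_B = γ_B/γ_A = 2.536/2.054 = 1.235, so τ_B/τ_A = 0.8099.

τ_B/τ_A = 0.810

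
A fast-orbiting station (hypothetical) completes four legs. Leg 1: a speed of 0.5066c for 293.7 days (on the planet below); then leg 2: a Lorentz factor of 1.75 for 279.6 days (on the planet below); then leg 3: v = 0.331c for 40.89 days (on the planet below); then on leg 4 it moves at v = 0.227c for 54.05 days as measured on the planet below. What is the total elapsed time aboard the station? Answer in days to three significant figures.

τ = 504 days

Leg 1: γ = 1/√(1 − 0.5066²) = 1/√0.7434 = 1.160; τ_1 = 293.7/1.160 = 253.2 days.
Leg 2: γ = 1.75; τ_2 = 279.6/1.750 = 159.8 days.
Leg 3: γ = 1/√(1 − 0.331²) = 1/√0.8904 = 1.060; τ_3 = 40.89/1.060 = 38.59 days.
Leg 4: γ = 1/√(1 − 0.227²) = 1/√0.9485 = 1.027; τ_4 = 54.05/1.027 = 52.64 days.
Total: 253.2 + 159.8 + 38.59 + 52.64 days.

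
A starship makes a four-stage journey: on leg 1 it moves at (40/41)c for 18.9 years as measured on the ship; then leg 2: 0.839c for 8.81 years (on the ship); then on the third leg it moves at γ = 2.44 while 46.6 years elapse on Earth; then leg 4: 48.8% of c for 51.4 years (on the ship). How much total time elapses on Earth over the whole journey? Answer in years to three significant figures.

Leg 1: γ = 1/√(1 − (40/41)²) = 41/9 ≈ 4.556; Δt_1 = 4.556 × 18.9 = 86.10 years.
Leg 2: γ = 1/√(1 − 0.839²) = 1/√0.2961 = 1.838; Δt_2 = 1.838 × 8.81 = 16.19 years.
Leg 3: 46.6 years is already measured on Earth.
Leg 4: β = 0.488; γ = 1/√(1 − 0.488²) = 1/√0.7619 = 1.146; Δt_4 = 1.146 × 51.4 = 58.89 years.
Total: 86.10 + 16.19 + 46.60 + 58.89 years.

Δt = 208 years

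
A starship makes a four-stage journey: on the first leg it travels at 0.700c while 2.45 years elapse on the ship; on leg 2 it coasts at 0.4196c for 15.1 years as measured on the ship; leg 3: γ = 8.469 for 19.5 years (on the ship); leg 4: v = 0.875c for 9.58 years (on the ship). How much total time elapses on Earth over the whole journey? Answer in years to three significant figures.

Δt = 205 years

Leg 1: γ = 1/√(1 − 0.700²) = 1/√0.5100 = 1.400; Δt_1 = 1.400 × 2.45 = 3.431 years.
Leg 2: γ = 1/√(1 − 0.4196²) = 1/√0.8239 = 1.102; Δt_2 = 1.102 × 15.1 = 16.64 years.
Leg 3: γ = 8.469; Δt_3 = 8.469 × 19.5 = 165.1 years.
Leg 4: γ = 1/√(1 − 0.875²) = 1/√0.2344 = 2.066; Δt_4 = 2.066 × 9.58 = 19.79 years.
Total: 3.431 + 16.64 + 165.1 + 19.79 years.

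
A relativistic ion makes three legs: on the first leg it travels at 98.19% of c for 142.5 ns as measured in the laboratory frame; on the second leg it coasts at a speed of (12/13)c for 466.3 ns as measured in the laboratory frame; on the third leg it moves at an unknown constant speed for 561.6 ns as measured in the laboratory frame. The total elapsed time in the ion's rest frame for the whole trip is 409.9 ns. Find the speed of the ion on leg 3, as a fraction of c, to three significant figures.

Leg 1: β = 0.9819; γ = 1/√(1 − 0.9819²) = 1/√0.03587 = 5.280; τ_1 = 142.5/5.280 = 26.99 ns.
Leg 2: γ = 1/√(1 − (12/13)²) = 13/5 = 2.600; τ_2 = 466.3/2.600 = 179.3 ns.
Leg 3: speed unknown; τ_3 = 561.6/γ_3.
Total proper time: 26.99 + 179.3 + τ_3 = 409.9, so τ_3 = 409.9 − 206.3 = 203.6 ns.
γ_3 = 561.6/203.6 = 2.759; β = √(1 − 1/γ²) = √0.8686.

β = 0.932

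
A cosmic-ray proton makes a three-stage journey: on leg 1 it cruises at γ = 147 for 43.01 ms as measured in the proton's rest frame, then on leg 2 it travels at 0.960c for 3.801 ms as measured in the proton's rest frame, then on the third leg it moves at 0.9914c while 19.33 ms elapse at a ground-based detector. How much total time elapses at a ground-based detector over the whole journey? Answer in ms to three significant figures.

Leg 1: γ = 147; Δt_1 = 147.0 × 43.01 = 6322 ms.
Leg 2: γ = 1/√(1 − 0.960²) = 25/7 ≈ 3.571; Δt_2 = 3.571 × 3.801 = 13.57 ms.
Leg 3: 19.33 ms is already measured at a ground-based detector.
Total: 6322 + 13.57 + 19.33 ms.

Δt = 6360 ms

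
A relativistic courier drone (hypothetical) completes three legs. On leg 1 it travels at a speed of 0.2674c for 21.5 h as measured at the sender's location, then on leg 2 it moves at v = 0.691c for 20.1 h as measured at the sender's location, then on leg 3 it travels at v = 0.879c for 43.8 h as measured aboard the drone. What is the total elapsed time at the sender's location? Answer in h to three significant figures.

Δt = 133 h

Leg 1: 21.5 h is already measured at the sender's location.
Leg 2: 20.1 h is already measured at the sender's location.
Leg 3: γ = 1/√(1 − 0.879²) = 1/√0.2274 = 2.097; Δt_3 = 2.097 × 43.8 = 91.86 h.
Total: 21.50 + 20.10 + 91.86 h.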